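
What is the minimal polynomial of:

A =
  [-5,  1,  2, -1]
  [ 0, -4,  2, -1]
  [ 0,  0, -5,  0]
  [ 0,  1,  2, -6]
x^2 + 10*x + 25

The characteristic polynomial is χ_A(x) = (x + 5)^4, so the eigenvalues are known. The minimal polynomial is
  m_A(x) = Π_λ (x − λ)^{k_λ}
where k_λ is the size of the *largest* Jordan block for λ (equivalently, the smallest k with (A − λI)^k v = 0 for every generalised eigenvector v of λ).

  λ = -5: largest Jordan block has size 2, contributing (x + 5)^2

So m_A(x) = (x + 5)^2 = x^2 + 10*x + 25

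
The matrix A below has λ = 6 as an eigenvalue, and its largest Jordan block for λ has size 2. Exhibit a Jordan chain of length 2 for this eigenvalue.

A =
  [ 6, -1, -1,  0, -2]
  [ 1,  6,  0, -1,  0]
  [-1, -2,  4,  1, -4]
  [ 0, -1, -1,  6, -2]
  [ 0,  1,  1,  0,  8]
A Jordan chain for λ = 6 of length 2:
v_1 = (0, 1, -1, 0, 0)ᵀ
v_2 = (1, 0, 0, 0, 0)ᵀ

Let N = A − (6)·I. We want v_2 with N^2 v_2 = 0 but N^1 v_2 ≠ 0; then v_{j-1} := N · v_j for j = 2, …, 2.

Pick v_2 = (1, 0, 0, 0, 0)ᵀ.
Then v_1 = N · v_2 = (0, 1, -1, 0, 0)ᵀ.

Sanity check: (A − (6)·I) v_1 = (0, 0, 0, 0, 0)ᵀ = 0. ✓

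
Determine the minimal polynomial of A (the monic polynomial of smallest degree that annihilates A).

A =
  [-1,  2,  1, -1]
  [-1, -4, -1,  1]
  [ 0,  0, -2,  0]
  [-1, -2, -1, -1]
x^2 + 4*x + 4

The characteristic polynomial is χ_A(x) = (x + 2)^4, so the eigenvalues are known. The minimal polynomial is
  m_A(x) = Π_λ (x − λ)^{k_λ}
where k_λ is the size of the *largest* Jordan block for λ (equivalently, the smallest k with (A − λI)^k v = 0 for every generalised eigenvector v of λ).

  λ = -2: largest Jordan block has size 2, contributing (x + 2)^2

So m_A(x) = (x + 2)^2 = x^2 + 4*x + 4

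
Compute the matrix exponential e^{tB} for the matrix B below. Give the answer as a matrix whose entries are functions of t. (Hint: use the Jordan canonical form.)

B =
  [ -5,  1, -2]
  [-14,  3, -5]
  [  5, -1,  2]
e^{tB} =
  [t^2/2 - 5*t + 1, t, t^2/2 - 2*t]
  [3*t^2/2 - 14*t, 3*t + 1, 3*t^2/2 - 5*t]
  [-t^2/2 + 5*t, -t, -t^2/2 + 2*t + 1]

Strategy: write B = P · J · P⁻¹ where J is a Jordan canonical form, so e^{tB} = P · e^{tJ} · P⁻¹, and e^{tJ} can be computed block-by-block.

B has Jordan form
J =
  [0, 1, 0]
  [0, 0, 1]
  [0, 0, 0]
(up to reordering of blocks).

Per-block formulas:
  For a 3×3 Jordan block J_3(0): exp(t · J_3(0)) = e^(0t)·(I + t·N + (t^2/2)·N^2), where N is the 3×3 nilpotent shift.

After assembling e^{tJ} and conjugating by P, we get:

e^{tB} =
  [t^2/2 - 5*t + 1, t, t^2/2 - 2*t]
  [3*t^2/2 - 14*t, 3*t + 1, 3*t^2/2 - 5*t]
  [-t^2/2 + 5*t, -t, -t^2/2 + 2*t + 1]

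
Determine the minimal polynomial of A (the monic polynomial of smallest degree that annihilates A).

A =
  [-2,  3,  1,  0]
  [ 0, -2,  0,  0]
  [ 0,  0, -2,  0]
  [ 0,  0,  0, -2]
x^2 + 4*x + 4

The characteristic polynomial is χ_A(x) = (x + 2)^4, so the eigenvalues are known. The minimal polynomial is
  m_A(x) = Π_λ (x − λ)^{k_λ}
where k_λ is the size of the *largest* Jordan block for λ (equivalently, the smallest k with (A − λI)^k v = 0 for every generalised eigenvector v of λ).

  λ = -2: largest Jordan block has size 2, contributing (x + 2)^2

So m_A(x) = (x + 2)^2 = x^2 + 4*x + 4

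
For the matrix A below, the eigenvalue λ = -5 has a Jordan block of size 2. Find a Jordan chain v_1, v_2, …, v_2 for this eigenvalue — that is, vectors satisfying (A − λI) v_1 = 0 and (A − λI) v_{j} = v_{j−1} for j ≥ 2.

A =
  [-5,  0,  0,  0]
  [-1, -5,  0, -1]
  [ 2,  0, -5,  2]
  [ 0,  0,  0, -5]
A Jordan chain for λ = -5 of length 2:
v_1 = (0, -1, 2, 0)ᵀ
v_2 = (1, 0, 0, 0)ᵀ

Let N = A − (-5)·I. We want v_2 with N^2 v_2 = 0 but N^1 v_2 ≠ 0; then v_{j-1} := N · v_j for j = 2, …, 2.

Pick v_2 = (1, 0, 0, 0)ᵀ.
Then v_1 = N · v_2 = (0, -1, 2, 0)ᵀ.

Sanity check: (A − (-5)·I) v_1 = (0, 0, 0, 0)ᵀ = 0. ✓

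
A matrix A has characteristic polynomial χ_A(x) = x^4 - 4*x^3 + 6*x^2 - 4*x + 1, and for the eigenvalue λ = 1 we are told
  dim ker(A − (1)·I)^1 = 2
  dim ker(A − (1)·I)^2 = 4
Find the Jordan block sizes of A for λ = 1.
Block sizes for λ = 1: [2, 2]

From the dimensions of kernels of powers, the number of Jordan blocks of size at least j is d_j − d_{j−1} where d_j = dim ker(N^j) (with d_0 = 0). Computing the differences gives [2, 2].
The number of blocks of size exactly k is (#blocks of size ≥ k) − (#blocks of size ≥ k + 1), so the partition is: 2 block(s) of size 2.
In nonincreasing order the block sizes are [2, 2].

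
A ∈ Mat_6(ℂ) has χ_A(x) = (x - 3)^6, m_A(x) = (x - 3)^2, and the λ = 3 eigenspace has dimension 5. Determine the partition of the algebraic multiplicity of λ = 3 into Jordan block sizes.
Block sizes for λ = 3: [2, 1, 1, 1, 1]

Step 1 — from the characteristic polynomial, algebraic multiplicity of λ = 3 is 6. From dim ker(A − (3)·I) = 5, there are exactly 5 Jordan blocks for λ = 3.
Step 2 — from the minimal polynomial, the factor (x − 3)^2 tells us the largest block for λ = 3 has size 2.
Step 3 — with total size 6, 5 blocks, and largest block 2, the block sizes (in nonincreasing order) are [2, 1, 1, 1, 1].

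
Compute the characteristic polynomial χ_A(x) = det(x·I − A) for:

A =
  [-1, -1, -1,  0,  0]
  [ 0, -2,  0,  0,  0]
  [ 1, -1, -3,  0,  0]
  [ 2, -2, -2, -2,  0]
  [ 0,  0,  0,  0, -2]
x^5 + 10*x^4 + 40*x^3 + 80*x^2 + 80*x + 32

Expanding det(x·I − A) (e.g. by cofactor expansion or by noting that A is similar to its Jordan form J, which has the same characteristic polynomial as A) gives
  χ_A(x) = x^5 + 10*x^4 + 40*x^3 + 80*x^2 + 80*x + 32
which factors as (x + 2)^5. The eigenvalues (with algebraic multiplicities) are λ = -2 with multiplicity 5.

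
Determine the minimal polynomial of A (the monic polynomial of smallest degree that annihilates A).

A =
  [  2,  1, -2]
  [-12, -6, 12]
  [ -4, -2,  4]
x^2

The characteristic polynomial is χ_A(x) = x^3, so the eigenvalues are known. The minimal polynomial is
  m_A(x) = Π_λ (x − λ)^{k_λ}
where k_λ is the size of the *largest* Jordan block for λ (equivalently, the smallest k with (A − λI)^k v = 0 for every generalised eigenvector v of λ).

  λ = 0: largest Jordan block has size 2, contributing (x − 0)^2

So m_A(x) = x^2 = x^2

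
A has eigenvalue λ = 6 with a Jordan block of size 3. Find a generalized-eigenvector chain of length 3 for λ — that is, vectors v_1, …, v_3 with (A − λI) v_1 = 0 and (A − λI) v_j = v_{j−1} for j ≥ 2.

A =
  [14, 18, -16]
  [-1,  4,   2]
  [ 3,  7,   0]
A Jordan chain for λ = 6 of length 3:
v_1 = (-2, 0, -1)ᵀ
v_2 = (8, -1, 3)ᵀ
v_3 = (1, 0, 0)ᵀ

Let N = A − (6)·I. We want v_3 with N^3 v_3 = 0 but N^2 v_3 ≠ 0; then v_{j-1} := N · v_j for j = 3, …, 2.

Pick v_3 = (1, 0, 0)ᵀ.
Then v_2 = N · v_3 = (8, -1, 3)ᵀ.
Then v_1 = N · v_2 = (-2, 0, -1)ᵀ.

Sanity check: (A − (6)·I) v_1 = (0, 0, 0)ᵀ = 0. ✓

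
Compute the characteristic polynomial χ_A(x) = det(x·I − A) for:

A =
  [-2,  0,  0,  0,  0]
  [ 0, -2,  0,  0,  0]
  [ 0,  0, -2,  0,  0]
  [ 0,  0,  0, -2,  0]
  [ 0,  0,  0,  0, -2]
x^5 + 10*x^4 + 40*x^3 + 80*x^2 + 80*x + 32

Expanding det(x·I − A) (e.g. by cofactor expansion or by noting that A is similar to its Jordan form J, which has the same characteristic polynomial as A) gives
  χ_A(x) = x^5 + 10*x^4 + 40*x^3 + 80*x^2 + 80*x + 32
which factors as (x + 2)^5. The eigenvalues (with algebraic multiplicities) are λ = -2 with multiplicity 5.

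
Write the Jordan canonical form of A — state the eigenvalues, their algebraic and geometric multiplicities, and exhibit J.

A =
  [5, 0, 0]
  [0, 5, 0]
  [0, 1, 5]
J_2(5) ⊕ J_1(5)

The characteristic polynomial is
  det(x·I − A) = x^3 - 15*x^2 + 75*x - 125 = (x - 5)^3

Eigenvalues and multiplicities (the geometric multiplicity of λ is n − rank(A − λI), which equals the number of Jordan blocks for λ):
  λ = 5: algebraic multiplicity = 3, geometric multiplicity = 2

Determining the block sizes for each eigenvalue:
  λ = 5: 2 blocks summing to 3 forces exactly one block of size 2 and the rest size 1 → block sizes [2, 1]

Assembling the blocks gives a Jordan form
J =
  [5, 1, 0]
  [0, 5, 0]
  [0, 0, 5]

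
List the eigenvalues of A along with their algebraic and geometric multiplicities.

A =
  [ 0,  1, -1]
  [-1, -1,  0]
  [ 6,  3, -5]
λ = -2: alg = 3, geom = 1

Step 1 — factor the characteristic polynomial to read off the algebraic multiplicities:
  χ_A(x) = (x + 2)^3

Step 2 — compute geometric multiplicities via the rank-nullity identity g(λ) = n − rank(A − λI):
  rank(A − (-2)·I) = 2, so dim ker(A − (-2)·I) = n − 2 = 1

Summary:
  λ = -2: algebraic multiplicity = 3, geometric multiplicity = 1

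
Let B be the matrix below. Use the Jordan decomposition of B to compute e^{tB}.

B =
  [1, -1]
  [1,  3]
e^{tB} =
  [-t*exp(2*t) + exp(2*t), -t*exp(2*t)]
  [t*exp(2*t), t*exp(2*t) + exp(2*t)]

Strategy: write B = P · J · P⁻¹ where J is a Jordan canonical form, so e^{tB} = P · e^{tJ} · P⁻¹, and e^{tJ} can be computed block-by-block.

B has Jordan form
J =
  [2, 1]
  [0, 2]
(up to reordering of blocks).

Per-block formulas:
  For a 2×2 Jordan block J_2(2): exp(t · J_2(2)) = e^(2t)·(I + t·N), where N is the 2×2 nilpotent shift.

After assembling e^{tJ} and conjugating by P, we get:

e^{tB} =
  [-t*exp(2*t) + exp(2*t), -t*exp(2*t)]
  [t*exp(2*t), t*exp(2*t) + exp(2*t)]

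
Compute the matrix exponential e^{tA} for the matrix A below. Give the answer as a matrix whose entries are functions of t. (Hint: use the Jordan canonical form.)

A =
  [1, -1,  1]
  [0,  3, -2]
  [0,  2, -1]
e^{tA} =
  [exp(t), -t*exp(t), t*exp(t)]
  [0, 2*t*exp(t) + exp(t), -2*t*exp(t)]
  [0, 2*t*exp(t), -2*t*exp(t) + exp(t)]

Strategy: write A = P · J · P⁻¹ where J is a Jordan canonical form, so e^{tA} = P · e^{tJ} · P⁻¹, and e^{tJ} can be computed block-by-block.

A has Jordan form
J =
  [1, 1, 0]
  [0, 1, 0]
  [0, 0, 1]
(up to reordering of blocks).

Per-block formulas:
  For a 2×2 Jordan block J_2(1): exp(t · J_2(1)) = e^(1t)·(I + t·N), where N is the 2×2 nilpotent shift.
  For a 1×1 block at λ = 1: exp(t · [1]) = [e^(1t)].

After assembling e^{tJ} and conjugating by P, we get:

e^{tA} =
  [exp(t), -t*exp(t), t*exp(t)]
  [0, 2*t*exp(t) + exp(t), -2*t*exp(t)]
  [0, 2*t*exp(t), -2*t*exp(t) + exp(t)]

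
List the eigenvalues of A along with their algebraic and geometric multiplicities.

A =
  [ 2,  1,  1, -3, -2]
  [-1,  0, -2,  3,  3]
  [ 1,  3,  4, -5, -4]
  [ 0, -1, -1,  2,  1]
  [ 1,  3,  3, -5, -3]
λ = 1: alg = 5, geom = 2

Step 1 — factor the characteristic polynomial to read off the algebraic multiplicities:
  χ_A(x) = (x - 1)^5

Step 2 — compute geometric multiplicities via the rank-nullity identity g(λ) = n − rank(A − λI):
  rank(A − (1)·I) = 3, so dim ker(A − (1)·I) = n − 3 = 2

Summary:
  λ = 1: algebraic multiplicity = 5, geometric multiplicity = 2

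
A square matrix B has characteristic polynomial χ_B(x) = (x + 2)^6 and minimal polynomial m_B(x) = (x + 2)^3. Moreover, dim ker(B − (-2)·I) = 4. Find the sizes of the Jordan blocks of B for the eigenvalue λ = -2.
Block sizes for λ = -2: [3, 1, 1, 1]

Step 1 — from the characteristic polynomial, algebraic multiplicity of λ = -2 is 6. From dim ker(B − (-2)·I) = 4, there are exactly 4 Jordan blocks for λ = -2.
Step 2 — from the minimal polynomial, the factor (x + 2)^3 tells us the largest block for λ = -2 has size 3.
Step 3 — with total size 6, 4 blocks, and largest block 3, the block sizes (in nonincreasing order) are [3, 1, 1, 1].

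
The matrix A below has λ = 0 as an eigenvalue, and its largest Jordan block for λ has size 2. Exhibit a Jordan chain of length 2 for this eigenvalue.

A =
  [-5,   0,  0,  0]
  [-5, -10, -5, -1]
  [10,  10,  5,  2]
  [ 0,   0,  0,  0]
A Jordan chain for λ = 0 of length 2:
v_1 = (0, -1, 2, 0)ᵀ
v_2 = (0, 0, 0, 1)ᵀ

Let N = A − (0)·I. We want v_2 with N^2 v_2 = 0 but N^1 v_2 ≠ 0; then v_{j-1} := N · v_j for j = 2, …, 2.

Pick v_2 = (0, 0, 0, 1)ᵀ.
Then v_1 = N · v_2 = (0, -1, 2, 0)ᵀ.

Sanity check: (A − (0)·I) v_1 = (0, 0, 0, 0)ᵀ = 0. ✓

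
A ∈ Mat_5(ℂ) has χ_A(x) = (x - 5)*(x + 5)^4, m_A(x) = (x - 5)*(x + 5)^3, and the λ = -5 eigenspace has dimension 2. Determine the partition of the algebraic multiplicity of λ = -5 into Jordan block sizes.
Block sizes for λ = -5: [3, 1]

Step 1 — from the characteristic polynomial, algebraic multiplicity of λ = -5 is 4. From dim ker(A − (-5)·I) = 2, there are exactly 2 Jordan blocks for λ = -5.
Step 2 — from the minimal polynomial, the factor (x + 5)^3 tells us the largest block for λ = -5 has size 3.
Step 3 — with total size 4, 2 blocks, and largest block 3, the block sizes (in nonincreasing order) are [3, 1].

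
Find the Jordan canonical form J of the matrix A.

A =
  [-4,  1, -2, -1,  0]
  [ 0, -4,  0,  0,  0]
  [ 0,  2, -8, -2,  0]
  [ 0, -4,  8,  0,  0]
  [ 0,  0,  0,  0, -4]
J_2(-4) ⊕ J_1(-4) ⊕ J_1(-4) ⊕ J_1(-4)

The characteristic polynomial is
  det(x·I − A) = x^5 + 20*x^4 + 160*x^3 + 640*x^2 + 1280*x + 1024 = (x + 4)^5

Eigenvalues and multiplicities (the geometric multiplicity of λ is n − rank(A − λI), which equals the number of Jordan blocks for λ):
  λ = -4: algebraic multiplicity = 5, geometric multiplicity = 4

Determining the block sizes for each eigenvalue:
  λ = -4: 4 blocks summing to 5 forces exactly one block of size 2 and the rest size 1 → block sizes [2, 1, 1, 1]

Assembling the blocks gives a Jordan form
J =
  [-4,  1,  0,  0,  0]
  [ 0, -4,  0,  0,  0]
  [ 0,  0, -4,  0,  0]
  [ 0,  0,  0, -4,  0]
  [ 0,  0,  0,  0, -4]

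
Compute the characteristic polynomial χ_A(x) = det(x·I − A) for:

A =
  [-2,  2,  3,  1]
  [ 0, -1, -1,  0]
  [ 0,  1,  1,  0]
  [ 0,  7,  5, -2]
x^4 + 4*x^3 + 4*x^2

Expanding det(x·I − A) (e.g. by cofactor expansion or by noting that A is similar to its Jordan form J, which has the same characteristic polynomial as A) gives
  χ_A(x) = x^4 + 4*x^3 + 4*x^2
which factors as x^2*(x + 2)^2. The eigenvalues (with algebraic multiplicities) are λ = -2 with multiplicity 2, λ = 0 with multiplicity 2.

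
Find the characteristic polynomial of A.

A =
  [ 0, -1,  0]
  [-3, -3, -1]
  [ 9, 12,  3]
x^3

Expanding det(x·I − A) (e.g. by cofactor expansion or by noting that A is similar to its Jordan form J, which has the same characteristic polynomial as A) gives
  χ_A(x) = x^3
which factors as x^3. The eigenvalues (with algebraic multiplicities) are λ = 0 with multiplicity 3.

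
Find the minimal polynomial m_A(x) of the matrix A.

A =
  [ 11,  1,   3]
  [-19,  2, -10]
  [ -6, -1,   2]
x^3 - 15*x^2 + 75*x - 125

The characteristic polynomial is χ_A(x) = (x - 5)^3, so the eigenvalues are known. The minimal polynomial is
  m_A(x) = Π_λ (x − λ)^{k_λ}
where k_λ is the size of the *largest* Jordan block for λ (equivalently, the smallest k with (A − λI)^k v = 0 for every generalised eigenvector v of λ).

  λ = 5: largest Jordan block has size 3, contributing (x − 5)^3

So m_A(x) = (x - 5)^3 = x^3 - 15*x^2 + 75*x - 125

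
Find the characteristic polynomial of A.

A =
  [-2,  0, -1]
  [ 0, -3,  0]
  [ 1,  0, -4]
x^3 + 9*x^2 + 27*x + 27

Expanding det(x·I − A) (e.g. by cofactor expansion or by noting that A is similar to its Jordan form J, which has the same characteristic polynomial as A) gives
  χ_A(x) = x^3 + 9*x^2 + 27*x + 27
which factors as (x + 3)^3. The eigenvalues (with algebraic multiplicities) are λ = -3 with multiplicity 3.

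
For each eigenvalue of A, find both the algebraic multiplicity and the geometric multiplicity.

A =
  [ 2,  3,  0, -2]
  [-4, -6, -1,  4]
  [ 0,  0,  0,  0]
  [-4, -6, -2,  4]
λ = 0: alg = 4, geom = 2

Step 1 — factor the characteristic polynomial to read off the algebraic multiplicities:
  χ_A(x) = x^4

Step 2 — compute geometric multiplicities via the rank-nullity identity g(λ) = n − rank(A − λI):
  rank(A − (0)·I) = 2, so dim ker(A − (0)·I) = n − 2 = 2

Summary:
  λ = 0: algebraic multiplicity = 4, geometric multiplicity = 2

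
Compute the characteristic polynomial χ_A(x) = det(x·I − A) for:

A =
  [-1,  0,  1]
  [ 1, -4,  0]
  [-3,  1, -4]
x^3 + 9*x^2 + 27*x + 27

Expanding det(x·I − A) (e.g. by cofactor expansion or by noting that A is similar to its Jordan form J, which has the same characteristic polynomial as A) gives
  χ_A(x) = x^3 + 9*x^2 + 27*x + 27
which factors as (x + 3)^3. The eigenvalues (with algebraic multiplicities) are λ = -3 with multiplicity 3.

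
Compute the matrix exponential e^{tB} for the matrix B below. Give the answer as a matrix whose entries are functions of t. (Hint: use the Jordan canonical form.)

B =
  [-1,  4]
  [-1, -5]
e^{tB} =
  [2*t*exp(-3*t) + exp(-3*t), 4*t*exp(-3*t)]
  [-t*exp(-3*t), -2*t*exp(-3*t) + exp(-3*t)]

Strategy: write B = P · J · P⁻¹ where J is a Jordan canonical form, so e^{tB} = P · e^{tJ} · P⁻¹, and e^{tJ} can be computed block-by-block.

B has Jordan form
J =
  [-3,  1]
  [ 0, -3]
(up to reordering of blocks).

Per-block formulas:
  For a 2×2 Jordan block J_2(-3): exp(t · J_2(-3)) = e^(-3t)·(I + t·N), where N is the 2×2 nilpotent shift.

After assembling e^{tJ} and conjugating by P, we get:

e^{tB} =
  [2*t*exp(-3*t) + exp(-3*t), 4*t*exp(-3*t)]
  [-t*exp(-3*t), -2*t*exp(-3*t) + exp(-3*t)]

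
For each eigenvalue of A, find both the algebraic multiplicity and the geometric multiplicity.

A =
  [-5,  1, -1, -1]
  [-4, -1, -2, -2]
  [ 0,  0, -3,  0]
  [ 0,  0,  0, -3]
λ = -3: alg = 4, geom = 3

Step 1 — factor the characteristic polynomial to read off the algebraic multiplicities:
  χ_A(x) = (x + 3)^4

Step 2 — compute geometric multiplicities via the rank-nullity identity g(λ) = n − rank(A − λI):
  rank(A − (-3)·I) = 1, so dim ker(A − (-3)·I) = n − 1 = 3

Summary:
  λ = -3: algebraic multiplicity = 4, geometric multiplicity = 3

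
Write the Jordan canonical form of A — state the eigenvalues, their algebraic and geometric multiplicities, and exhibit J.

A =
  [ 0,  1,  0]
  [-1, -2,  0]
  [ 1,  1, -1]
J_2(-1) ⊕ J_1(-1)

The characteristic polynomial is
  det(x·I − A) = x^3 + 3*x^2 + 3*x + 1 = (x + 1)^3

Eigenvalues and multiplicities (the geometric multiplicity of λ is n − rank(A − λI), which equals the number of Jordan blocks for λ):
  λ = -1: algebraic multiplicity = 3, geometric multiplicity = 2

Determining the block sizes for each eigenvalue:
  λ = -1: 2 blocks summing to 3 forces exactly one block of size 2 and the rest size 1 → block sizes [2, 1]

Assembling the blocks gives a Jordan form
J =
  [-1,  1,  0]
  [ 0, -1,  0]
  [ 0,  0, -1]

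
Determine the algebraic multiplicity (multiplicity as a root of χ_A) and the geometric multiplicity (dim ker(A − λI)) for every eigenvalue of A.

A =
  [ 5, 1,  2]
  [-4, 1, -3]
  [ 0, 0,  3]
λ = 3: alg = 3, geom = 1

Step 1 — factor the characteristic polynomial to read off the algebraic multiplicities:
  χ_A(x) = (x - 3)^3

Step 2 — compute geometric multiplicities via the rank-nullity identity g(λ) = n − rank(A − λI):
  rank(A − (3)·I) = 2, so dim ker(A − (3)·I) = n − 2 = 1

Summary:
  λ = 3: algebraic multiplicity = 3, geometric multiplicity = 1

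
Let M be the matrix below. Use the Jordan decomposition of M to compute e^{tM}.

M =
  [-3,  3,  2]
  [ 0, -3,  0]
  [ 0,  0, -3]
e^{tM} =
  [exp(-3*t), 3*t*exp(-3*t), 2*t*exp(-3*t)]
  [0, exp(-3*t), 0]
  [0, 0, exp(-3*t)]

Strategy: write M = P · J · P⁻¹ where J is a Jordan canonical form, so e^{tM} = P · e^{tJ} · P⁻¹, and e^{tJ} can be computed block-by-block.

M has Jordan form
J =
  [-3,  1,  0]
  [ 0, -3,  0]
  [ 0,  0, -3]
(up to reordering of blocks).

Per-block formulas:
  For a 2×2 Jordan block J_2(-3): exp(t · J_2(-3)) = e^(-3t)·(I + t·N), where N is the 2×2 nilpotent shift.
  For a 1×1 block at λ = -3: exp(t · [-3]) = [e^(-3t)].

After assembling e^{tJ} and conjugating by P, we get:

e^{tM} =
  [exp(-3*t), 3*t*exp(-3*t), 2*t*exp(-3*t)]
  [0, exp(-3*t), 0]
  [0, 0, exp(-3*t)]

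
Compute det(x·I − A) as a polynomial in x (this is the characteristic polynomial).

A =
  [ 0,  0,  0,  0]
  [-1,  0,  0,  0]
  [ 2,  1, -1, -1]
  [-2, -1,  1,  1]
x^4

Expanding det(x·I − A) (e.g. by cofactor expansion or by noting that A is similar to its Jordan form J, which has the same characteristic polynomial as A) gives
  χ_A(x) = x^4
which factors as x^4. The eigenvalues (with algebraic multiplicities) are λ = 0 with multiplicity 4.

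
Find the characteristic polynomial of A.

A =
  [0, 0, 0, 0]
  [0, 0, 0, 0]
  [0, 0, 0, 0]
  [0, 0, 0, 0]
x^4

Expanding det(x·I − A) (e.g. by cofactor expansion or by noting that A is similar to its Jordan form J, which has the same characteristic polynomial as A) gives
  χ_A(x) = x^4
which factors as x^4. The eigenvalues (with algebraic multiplicities) are λ = 0 with multiplicity 4.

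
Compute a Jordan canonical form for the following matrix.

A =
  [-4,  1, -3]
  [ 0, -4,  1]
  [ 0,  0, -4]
J_3(-4)

The characteristic polynomial is
  det(x·I − A) = x^3 + 12*x^2 + 48*x + 64 = (x + 4)^3

Eigenvalues and multiplicities (the geometric multiplicity of λ is n − rank(A − λI), which equals the number of Jordan blocks for λ):
  λ = -4: algebraic multiplicity = 3, geometric multiplicity = 1

Determining the block sizes for each eigenvalue:
  λ = -4: one block (gm = 1), so the single block has size am = 3 → block sizes [3]

Assembling the blocks gives a Jordan form
J =
  [-4,  1,  0]
  [ 0, -4,  1]
  [ 0,  0, -4]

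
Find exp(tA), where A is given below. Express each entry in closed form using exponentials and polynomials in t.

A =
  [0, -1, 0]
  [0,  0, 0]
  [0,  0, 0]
e^{tA} =
  [1, -t, 0]
  [0, 1, 0]
  [0, 0, 1]

Strategy: write A = P · J · P⁻¹ where J is a Jordan canonical form, so e^{tA} = P · e^{tJ} · P⁻¹, and e^{tJ} can be computed block-by-block.

A has Jordan form
J =
  [0, 1, 0]
  [0, 0, 0]
  [0, 0, 0]
(up to reordering of blocks).

Per-block formulas:
  For a 2×2 Jordan block J_2(0): exp(t · J_2(0)) = e^(0t)·(I + t·N), where N is the 2×2 nilpotent shift.
  For a 1×1 block at λ = 0: exp(t · [0]) = [e^(0t)].

After assembling e^{tJ} and conjugating by P, we get:

e^{tA} =
  [1, -t, 0]
  [0, 1, 0]
  [0, 0, 1]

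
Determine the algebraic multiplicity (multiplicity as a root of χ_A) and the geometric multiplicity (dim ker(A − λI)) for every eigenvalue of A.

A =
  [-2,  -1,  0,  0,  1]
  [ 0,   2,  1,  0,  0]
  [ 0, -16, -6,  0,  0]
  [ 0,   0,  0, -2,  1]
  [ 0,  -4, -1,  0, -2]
λ = -2: alg = 5, geom = 2

Step 1 — factor the characteristic polynomial to read off the algebraic multiplicities:
  χ_A(x) = (x + 2)^5

Step 2 — compute geometric multiplicities via the rank-nullity identity g(λ) = n − rank(A − λI):
  rank(A − (-2)·I) = 3, so dim ker(A − (-2)·I) = n − 3 = 2

Summary:
  λ = -2: algebraic multiplicity = 5, geometric multiplicity = 2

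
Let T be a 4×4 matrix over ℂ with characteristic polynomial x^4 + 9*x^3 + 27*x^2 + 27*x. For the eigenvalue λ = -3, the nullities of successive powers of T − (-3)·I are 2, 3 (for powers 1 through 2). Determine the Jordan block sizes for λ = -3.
Block sizes for λ = -3: [2, 1]

From the dimensions of kernels of powers, the number of Jordan blocks of size at least j is d_j − d_{j−1} where d_j = dim ker(N^j) (with d_0 = 0). Computing the differences gives [2, 1].
The number of blocks of size exactly k is (#blocks of size ≥ k) − (#blocks of size ≥ k + 1), so the partition is: 1 block(s) of size 1, 1 block(s) of size 2.
In nonincreasing order the block sizes are [2, 1].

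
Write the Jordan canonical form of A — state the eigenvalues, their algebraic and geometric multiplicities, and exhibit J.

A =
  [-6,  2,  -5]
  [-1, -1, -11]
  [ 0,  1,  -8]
J_3(-5)

The characteristic polynomial is
  det(x·I − A) = x^3 + 15*x^2 + 75*x + 125 = (x + 5)^3

Eigenvalues and multiplicities (the geometric multiplicity of λ is n − rank(A − λI), which equals the number of Jordan blocks for λ):
  λ = -5: algebraic multiplicity = 3, geometric multiplicity = 1

Determining the block sizes for each eigenvalue:
  λ = -5: one block (gm = 1), so the single block has size am = 3 → block sizes [3]

Assembling the blocks gives a Jordan form
J =
  [-5,  1,  0]
  [ 0, -5,  1]
  [ 0,  0, -5]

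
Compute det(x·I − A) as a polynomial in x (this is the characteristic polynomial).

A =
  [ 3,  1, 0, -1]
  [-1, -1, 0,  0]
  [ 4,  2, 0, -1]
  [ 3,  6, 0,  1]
x^4 - 3*x^3 + 3*x^2 - x

Expanding det(x·I − A) (e.g. by cofactor expansion or by noting that A is similar to its Jordan form J, which has the same characteristic polynomial as A) gives
  χ_A(x) = x^4 - 3*x^3 + 3*x^2 - x
which factors as x*(x - 1)^3. The eigenvalues (with algebraic multiplicities) are λ = 0 with multiplicity 1, λ = 1 with multiplicity 3.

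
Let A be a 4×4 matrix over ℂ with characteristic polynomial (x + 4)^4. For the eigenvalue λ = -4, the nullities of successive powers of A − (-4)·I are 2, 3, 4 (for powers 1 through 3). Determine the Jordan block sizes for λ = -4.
Block sizes for λ = -4: [3, 1]

From the dimensions of kernels of powers, the number of Jordan blocks of size at least j is d_j − d_{j−1} where d_j = dim ker(N^j) (with d_0 = 0). Computing the differences gives [2, 1, 1].
The number of blocks of size exactly k is (#blocks of size ≥ k) − (#blocks of size ≥ k + 1), so the partition is: 1 block(s) of size 1, 1 block(s) of size 3.
In nonincreasing order the block sizes are [3, 1].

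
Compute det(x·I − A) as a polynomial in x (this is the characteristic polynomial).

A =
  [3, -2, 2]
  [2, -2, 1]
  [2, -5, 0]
x^3 - x^2 - x + 1

Expanding det(x·I − A) (e.g. by cofactor expansion or by noting that A is similar to its Jordan form J, which has the same characteristic polynomial as A) gives
  χ_A(x) = x^3 - x^2 - x + 1
which factors as (x - 1)^2*(x + 1). The eigenvalues (with algebraic multiplicities) are λ = -1 with multiplicity 1, λ = 1 with multiplicity 2.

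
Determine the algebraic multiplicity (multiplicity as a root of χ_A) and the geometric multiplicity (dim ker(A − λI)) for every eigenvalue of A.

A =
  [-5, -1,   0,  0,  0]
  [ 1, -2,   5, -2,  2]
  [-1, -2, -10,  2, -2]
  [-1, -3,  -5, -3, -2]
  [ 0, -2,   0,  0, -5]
λ = -5: alg = 5, geom = 3

Step 1 — factor the characteristic polynomial to read off the algebraic multiplicities:
  χ_A(x) = (x + 5)^5

Step 2 — compute geometric multiplicities via the rank-nullity identity g(λ) = n − rank(A − λI):
  rank(A − (-5)·I) = 2, so dim ker(A − (-5)·I) = n − 2 = 3

Summary:
  λ = -5: algebraic multiplicity = 5, geometric multiplicity = 3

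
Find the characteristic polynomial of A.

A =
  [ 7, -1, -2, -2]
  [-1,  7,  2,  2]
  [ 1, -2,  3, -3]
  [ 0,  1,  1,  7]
x^4 - 24*x^3 + 216*x^2 - 864*x + 1296

Expanding det(x·I − A) (e.g. by cofactor expansion or by noting that A is similar to its Jordan form J, which has the same characteristic polynomial as A) gives
  χ_A(x) = x^4 - 24*x^3 + 216*x^2 - 864*x + 1296
which factors as (x - 6)^4. The eigenvalues (with algebraic multiplicities) are λ = 6 with multiplicity 4.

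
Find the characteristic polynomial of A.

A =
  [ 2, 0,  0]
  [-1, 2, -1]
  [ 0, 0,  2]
x^3 - 6*x^2 + 12*x - 8

Expanding det(x·I − A) (e.g. by cofactor expansion or by noting that A is similar to its Jordan form J, which has the same characteristic polynomial as A) gives
  χ_A(x) = x^3 - 6*x^2 + 12*x - 8
which factors as (x - 2)^3. The eigenvalues (with algebraic multiplicities) are λ = 2 with multiplicity 3.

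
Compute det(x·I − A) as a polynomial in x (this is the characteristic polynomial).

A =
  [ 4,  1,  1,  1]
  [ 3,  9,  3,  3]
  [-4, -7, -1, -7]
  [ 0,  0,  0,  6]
x^4 - 18*x^3 + 117*x^2 - 324*x + 324

Expanding det(x·I − A) (e.g. by cofactor expansion or by noting that A is similar to its Jordan form J, which has the same characteristic polynomial as A) gives
  χ_A(x) = x^4 - 18*x^3 + 117*x^2 - 324*x + 324
which factors as (x - 6)^2*(x - 3)^2. The eigenvalues (with algebraic multiplicities) are λ = 3 with multiplicity 2, λ = 6 with multiplicity 2.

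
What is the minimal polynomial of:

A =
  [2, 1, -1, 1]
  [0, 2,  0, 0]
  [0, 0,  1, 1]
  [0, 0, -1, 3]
x^2 - 4*x + 4

The characteristic polynomial is χ_A(x) = (x - 2)^4, so the eigenvalues are known. The minimal polynomial is
  m_A(x) = Π_λ (x − λ)^{k_λ}
where k_λ is the size of the *largest* Jordan block for λ (equivalently, the smallest k with (A − λI)^k v = 0 for every generalised eigenvector v of λ).

  λ = 2: largest Jordan block has size 2, contributing (x − 2)^2

So m_A(x) = (x - 2)^2 = x^2 - 4*x + 4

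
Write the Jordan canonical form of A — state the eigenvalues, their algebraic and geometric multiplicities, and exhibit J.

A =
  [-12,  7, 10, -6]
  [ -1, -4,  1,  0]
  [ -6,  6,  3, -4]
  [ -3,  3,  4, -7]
J_3(-5) ⊕ J_1(-5)

The characteristic polynomial is
  det(x·I − A) = x^4 + 20*x^3 + 150*x^2 + 500*x + 625 = (x + 5)^4

Eigenvalues and multiplicities (the geometric multiplicity of λ is n − rank(A − λI), which equals the number of Jordan blocks for λ):
  λ = -5: algebraic multiplicity = 4, geometric multiplicity = 2

Determining the block sizes for each eigenvalue:
  λ = -5: with am = 4 and gm = 2, the partition is not yet determined (e.g. several partitions of 4 into 2 parts exist). Let N = A − (-5)·I. Computing rank(N^1) = 2, rank(N^2) = 1, rank(N^3) = 0; the number of blocks of size ≥ j is rank(N^{j−1}) − rank(N^j), giving [2, 1, 1]. So we have 1 block(s) of size 3, 1 block(s) of size 1 → block sizes [3, 1]

Assembling the blocks gives a Jordan form
J =
  [-5,  1,  0,  0]
  [ 0, -5,  1,  0]
  [ 0,  0, -5,  0]
  [ 0,  0,  0, -5]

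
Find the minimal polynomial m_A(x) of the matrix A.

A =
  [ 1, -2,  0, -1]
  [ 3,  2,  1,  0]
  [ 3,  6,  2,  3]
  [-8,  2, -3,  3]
x^3 - 6*x^2 + 12*x - 8

The characteristic polynomial is χ_A(x) = (x - 2)^4, so the eigenvalues are known. The minimal polynomial is
  m_A(x) = Π_λ (x − λ)^{k_λ}
where k_λ is the size of the *largest* Jordan block for λ (equivalently, the smallest k with (A − λI)^k v = 0 for every generalised eigenvector v of λ).

  λ = 2: largest Jordan block has size 3, contributing (x − 2)^3

So m_A(x) = (x - 2)^3 = x^3 - 6*x^2 + 12*x - 8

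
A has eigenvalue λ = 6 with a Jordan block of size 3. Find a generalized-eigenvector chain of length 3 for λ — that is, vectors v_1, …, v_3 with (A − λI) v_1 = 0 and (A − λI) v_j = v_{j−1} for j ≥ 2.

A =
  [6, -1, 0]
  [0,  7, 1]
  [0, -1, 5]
A Jordan chain for λ = 6 of length 3:
v_1 = (-1, 0, 0)ᵀ
v_2 = (-1, 1, -1)ᵀ
v_3 = (0, 1, 0)ᵀ

Let N = A − (6)·I. We want v_3 with N^3 v_3 = 0 but N^2 v_3 ≠ 0; then v_{j-1} := N · v_j for j = 3, …, 2.

Pick v_3 = (0, 1, 0)ᵀ.
Then v_2 = N · v_3 = (-1, 1, -1)ᵀ.
Then v_1 = N · v_2 = (-1, 0, 0)ᵀ.

Sanity check: (A − (6)·I) v_1 = (0, 0, 0)ᵀ = 0. ✓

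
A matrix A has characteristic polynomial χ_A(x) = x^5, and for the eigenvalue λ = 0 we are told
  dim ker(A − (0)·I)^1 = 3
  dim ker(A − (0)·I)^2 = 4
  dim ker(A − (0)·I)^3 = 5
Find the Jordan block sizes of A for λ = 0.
Block sizes for λ = 0: [3, 1, 1]

From the dimensions of kernels of powers, the number of Jordan blocks of size at least j is d_j − d_{j−1} where d_j = dim ker(N^j) (with d_0 = 0). Computing the differences gives [3, 1, 1].
The number of blocks of size exactly k is (#blocks of size ≥ k) − (#blocks of size ≥ k + 1), so the partition is: 2 block(s) of size 1, 1 block(s) of size 3.
In nonincreasing order the block sizes are [3, 1, 1].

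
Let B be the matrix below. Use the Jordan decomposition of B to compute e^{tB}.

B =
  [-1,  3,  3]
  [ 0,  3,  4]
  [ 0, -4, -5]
e^{tB} =
  [exp(-t), 3*t*exp(-t), 3*t*exp(-t)]
  [0, 4*t*exp(-t) + exp(-t), 4*t*exp(-t)]
  [0, -4*t*exp(-t), -4*t*exp(-t) + exp(-t)]

Strategy: write B = P · J · P⁻¹ where J is a Jordan canonical form, so e^{tB} = P · e^{tJ} · P⁻¹, and e^{tJ} can be computed block-by-block.

B has Jordan form
J =
  [-1,  1,  0]
  [ 0, -1,  0]
  [ 0,  0, -1]
(up to reordering of blocks).

Per-block formulas:
  For a 1×1 block at λ = -1: exp(t · [-1]) = [e^(-1t)].
  For a 2×2 Jordan block J_2(-1): exp(t · J_2(-1)) = e^(-1t)·(I + t·N), where N is the 2×2 nilpotent shift.

After assembling e^{tJ} and conjugating by P, we get:

e^{tB} =
  [exp(-t), 3*t*exp(-t), 3*t*exp(-t)]
  [0, 4*t*exp(-t) + exp(-t), 4*t*exp(-t)]
  [0, -4*t*exp(-t), -4*t*exp(-t) + exp(-t)]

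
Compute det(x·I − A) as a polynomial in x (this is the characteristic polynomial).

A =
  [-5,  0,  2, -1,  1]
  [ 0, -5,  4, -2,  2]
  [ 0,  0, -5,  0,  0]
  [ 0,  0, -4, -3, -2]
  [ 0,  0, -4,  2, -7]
x^5 + 25*x^4 + 250*x^3 + 1250*x^2 + 3125*x + 3125

Expanding det(x·I − A) (e.g. by cofactor expansion or by noting that A is similar to its Jordan form J, which has the same characteristic polynomial as A) gives
  χ_A(x) = x^5 + 25*x^4 + 250*x^3 + 1250*x^2 + 3125*x + 3125
which factors as (x + 5)^5. The eigenvalues (with algebraic multiplicities) are λ = -5 with multiplicity 5.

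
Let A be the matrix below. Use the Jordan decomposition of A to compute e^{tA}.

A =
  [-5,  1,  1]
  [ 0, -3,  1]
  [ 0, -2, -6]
e^{tA} =
  [exp(-5*t), t*exp(-5*t), t*exp(-5*t)]
  [0, 2*exp(-4*t) - exp(-5*t), exp(-4*t) - exp(-5*t)]
  [0, -2*exp(-4*t) + 2*exp(-5*t), -exp(-4*t) + 2*exp(-5*t)]

Strategy: write A = P · J · P⁻¹ where J is a Jordan canonical form, so e^{tA} = P · e^{tJ} · P⁻¹, and e^{tJ} can be computed block-by-block.

A has Jordan form
J =
  [-5,  1,  0]
  [ 0, -5,  0]
  [ 0,  0, -4]
(up to reordering of blocks).

Per-block formulas:
  For a 2×2 Jordan block J_2(-5): exp(t · J_2(-5)) = e^(-5t)·(I + t·N), where N is the 2×2 nilpotent shift.
  For a 1×1 block at λ = -4: exp(t · [-4]) = [e^(-4t)].

After assembling e^{tJ} and conjugating by P, we get:

e^{tA} =
  [exp(-5*t), t*exp(-5*t), t*exp(-5*t)]
  [0, 2*exp(-4*t) - exp(-5*t), exp(-4*t) - exp(-5*t)]
  [0, -2*exp(-4*t) + 2*exp(-5*t), -exp(-4*t) + 2*exp(-5*t)]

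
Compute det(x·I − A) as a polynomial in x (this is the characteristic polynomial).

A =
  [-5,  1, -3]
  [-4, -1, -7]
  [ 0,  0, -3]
x^3 + 9*x^2 + 27*x + 27

Expanding det(x·I − A) (e.g. by cofactor expansion or by noting that A is similar to its Jordan form J, which has the same characteristic polynomial as A) gives
  χ_A(x) = x^3 + 9*x^2 + 27*x + 27
which factors as (x + 3)^3. The eigenvalues (with algebraic multiplicities) are λ = -3 with multiplicity 3.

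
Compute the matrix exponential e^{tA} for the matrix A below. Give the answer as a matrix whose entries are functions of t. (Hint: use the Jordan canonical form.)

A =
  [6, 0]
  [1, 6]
e^{tA} =
  [exp(6*t), 0]
  [t*exp(6*t), exp(6*t)]

Strategy: write A = P · J · P⁻¹ where J is a Jordan canonical form, so e^{tA} = P · e^{tJ} · P⁻¹, and e^{tJ} can be computed block-by-block.

A has Jordan form
J =
  [6, 1]
  [0, 6]
(up to reordering of blocks).

Per-block formulas:
  For a 2×2 Jordan block J_2(6): exp(t · J_2(6)) = e^(6t)·(I + t·N), where N is the 2×2 nilpotent shift.

After assembling e^{tJ} and conjugating by P, we get:

e^{tA} =
  [exp(6*t), 0]
  [t*exp(6*t), exp(6*t)]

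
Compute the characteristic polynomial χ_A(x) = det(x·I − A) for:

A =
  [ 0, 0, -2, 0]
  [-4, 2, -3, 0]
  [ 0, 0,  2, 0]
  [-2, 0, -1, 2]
x^4 - 6*x^3 + 12*x^2 - 8*x

Expanding det(x·I − A) (e.g. by cofactor expansion or by noting that A is similar to its Jordan form J, which has the same characteristic polynomial as A) gives
  χ_A(x) = x^4 - 6*x^3 + 12*x^2 - 8*x
which factors as x*(x - 2)^3. The eigenvalues (with algebraic multiplicities) are λ = 0 with multiplicity 1, λ = 2 with multiplicity 3.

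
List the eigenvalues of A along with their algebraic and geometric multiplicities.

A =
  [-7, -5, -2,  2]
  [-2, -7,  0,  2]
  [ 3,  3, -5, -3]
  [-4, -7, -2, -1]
λ = -5: alg = 4, geom = 2

Step 1 — factor the characteristic polynomial to read off the algebraic multiplicities:
  χ_A(x) = (x + 5)^4

Step 2 — compute geometric multiplicities via the rank-nullity identity g(λ) = n − rank(A − λI):
  rank(A − (-5)·I) = 2, so dim ker(A − (-5)·I) = n − 2 = 2

Summary:
  λ = -5: algebraic multiplicity = 4, geometric multiplicity = 2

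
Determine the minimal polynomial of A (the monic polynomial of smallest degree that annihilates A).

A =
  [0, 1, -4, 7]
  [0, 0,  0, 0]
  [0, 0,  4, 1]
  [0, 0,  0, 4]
x^4 - 8*x^3 + 16*x^2

The characteristic polynomial is χ_A(x) = x^2*(x - 4)^2, so the eigenvalues are known. The minimal polynomial is
  m_A(x) = Π_λ (x − λ)^{k_λ}
where k_λ is the size of the *largest* Jordan block for λ (equivalently, the smallest k with (A − λI)^k v = 0 for every generalised eigenvector v of λ).

  λ = 0: largest Jordan block has size 2, contributing (x − 0)^2
  λ = 4: largest Jordan block has size 2, contributing (x − 4)^2

So m_A(x) = x^2*(x - 4)^2 = x^4 - 8*x^3 + 16*x^2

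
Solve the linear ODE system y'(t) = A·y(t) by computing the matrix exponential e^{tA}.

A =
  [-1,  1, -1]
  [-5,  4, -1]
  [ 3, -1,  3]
e^{tA} =
  [t^2*exp(2*t)/2 - 3*t*exp(2*t) + exp(2*t), t*exp(2*t), t^2*exp(2*t)/2 - t*exp(2*t)]
  [t^2*exp(2*t) - 5*t*exp(2*t), 2*t*exp(2*t) + exp(2*t), t^2*exp(2*t) - t*exp(2*t)]
  [-t^2*exp(2*t)/2 + 3*t*exp(2*t), -t*exp(2*t), -t^2*exp(2*t)/2 + t*exp(2*t) + exp(2*t)]

Strategy: write A = P · J · P⁻¹ where J is a Jordan canonical form, so e^{tA} = P · e^{tJ} · P⁻¹, and e^{tJ} can be computed block-by-block.

A has Jordan form
J =
  [2, 1, 0]
  [0, 2, 1]
  [0, 0, 2]
(up to reordering of blocks).

Per-block formulas:
  For a 3×3 Jordan block J_3(2): exp(t · J_3(2)) = e^(2t)·(I + t·N + (t^2/2)·N^2), where N is the 3×3 nilpotent shift.

After assembling e^{tJ} and conjugating by P, we get:

e^{tA} =
  [t^2*exp(2*t)/2 - 3*t*exp(2*t) + exp(2*t), t*exp(2*t), t^2*exp(2*t)/2 - t*exp(2*t)]
  [t^2*exp(2*t) - 5*t*exp(2*t), 2*t*exp(2*t) + exp(2*t), t^2*exp(2*t) - t*exp(2*t)]
  [-t^2*exp(2*t)/2 + 3*t*exp(2*t), -t*exp(2*t), -t^2*exp(2*t)/2 + t*exp(2*t) + exp(2*t)]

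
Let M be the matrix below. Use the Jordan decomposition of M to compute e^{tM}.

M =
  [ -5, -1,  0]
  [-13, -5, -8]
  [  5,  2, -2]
e^{tM} =
  [7*t^2*exp(-4*t) - t*exp(-4*t) + exp(-4*t), t^2*exp(-4*t) - t*exp(-4*t), 4*t^2*exp(-4*t)]
  [-7*t^2*exp(-4*t) - 13*t*exp(-4*t), -t^2*exp(-4*t) - t*exp(-4*t) + exp(-4*t), -4*t^2*exp(-4*t) - 8*t*exp(-4*t)]
  [-21*t^2*exp(-4*t)/2 + 5*t*exp(-4*t), -3*t^2*exp(-4*t)/2 + 2*t*exp(-4*t), -6*t^2*exp(-4*t) + 2*t*exp(-4*t) + exp(-4*t)]

Strategy: write M = P · J · P⁻¹ where J is a Jordan canonical form, so e^{tM} = P · e^{tJ} · P⁻¹, and e^{tJ} can be computed block-by-block.

M has Jordan form
J =
  [-4,  1,  0]
  [ 0, -4,  1]
  [ 0,  0, -4]
(up to reordering of blocks).

Per-block formulas:
  For a 3×3 Jordan block J_3(-4): exp(t · J_3(-4)) = e^(-4t)·(I + t·N + (t^2/2)·N^2), where N is the 3×3 nilpotent shift.

After assembling e^{tJ} and conjugating by P, we get:

e^{tM} =
  [7*t^2*exp(-4*t) - t*exp(-4*t) + exp(-4*t), t^2*exp(-4*t) - t*exp(-4*t), 4*t^2*exp(-4*t)]
  [-7*t^2*exp(-4*t) - 13*t*exp(-4*t), -t^2*exp(-4*t) - t*exp(-4*t) + exp(-4*t), -4*t^2*exp(-4*t) - 8*t*exp(-4*t)]
  [-21*t^2*exp(-4*t)/2 + 5*t*exp(-4*t), -3*t^2*exp(-4*t)/2 + 2*t*exp(-4*t), -6*t^2*exp(-4*t) + 2*t*exp(-4*t) + exp(-4*t)]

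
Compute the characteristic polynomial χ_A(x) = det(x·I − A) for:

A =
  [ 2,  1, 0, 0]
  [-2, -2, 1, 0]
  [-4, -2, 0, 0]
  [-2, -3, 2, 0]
x^4

Expanding det(x·I − A) (e.g. by cofactor expansion or by noting that A is similar to its Jordan form J, which has the same characteristic polynomial as A) gives
  χ_A(x) = x^4
which factors as x^4. The eigenvalues (with algebraic multiplicities) are λ = 0 with multiplicity 4.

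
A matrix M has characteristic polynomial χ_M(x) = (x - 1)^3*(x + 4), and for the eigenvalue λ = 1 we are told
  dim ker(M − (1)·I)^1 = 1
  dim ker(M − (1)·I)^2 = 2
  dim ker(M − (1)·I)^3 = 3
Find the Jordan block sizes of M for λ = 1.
Block sizes for λ = 1: [3]

From the dimensions of kernels of powers, the number of Jordan blocks of size at least j is d_j − d_{j−1} where d_j = dim ker(N^j) (with d_0 = 0). Computing the differences gives [1, 1, 1].
The number of blocks of size exactly k is (#blocks of size ≥ k) − (#blocks of size ≥ k + 1), so the partition is: 1 block(s) of size 3.
In nonincreasing order the block sizes are [3].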